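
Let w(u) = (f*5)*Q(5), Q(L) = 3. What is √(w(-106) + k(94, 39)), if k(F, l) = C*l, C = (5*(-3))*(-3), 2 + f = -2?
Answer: √1695 ≈ 41.170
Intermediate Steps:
f = -4 (f = -2 - 2 = -4)
C = 45 (C = -15*(-3) = 45)
k(F, l) = 45*l
w(u) = -60 (w(u) = -4*5*3 = -20*3 = -60)
√(w(-106) + k(94, 39)) = √(-60 + 45*39) = √(-60 + 1755) = √1695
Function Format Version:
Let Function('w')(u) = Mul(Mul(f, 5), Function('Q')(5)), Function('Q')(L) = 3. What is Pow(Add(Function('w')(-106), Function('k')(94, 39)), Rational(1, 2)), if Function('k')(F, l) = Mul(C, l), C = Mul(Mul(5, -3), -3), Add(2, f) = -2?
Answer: Pow(1695, Rational(1, 2)) ≈ 41.170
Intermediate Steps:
f = -4 (f = Add(-2, -2) = -4)
C = 45 (C = Mul(-15, -3) = 45)
Function('k')(F, l) = Mul(45, l)
Function('w')(u) = -60 (Function('w')(u) = Mul(Mul(-4, 5), 3) = Mul(-20, 3) = -60)
Pow(Add(Function('w')(-106), Function('k')(94, 39)), Rational(1, 2)) = Pow(Add(-60, Mul(45, 39)), Rational(1, 2)) = Pow(Add(-60, 1755), Rational(1, 2)) = Pow(1695, Rational(1, 2))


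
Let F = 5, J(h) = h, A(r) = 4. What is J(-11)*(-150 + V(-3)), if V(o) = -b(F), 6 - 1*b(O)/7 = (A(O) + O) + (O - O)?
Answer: 1419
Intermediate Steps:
b(O) = 14 - 7*O (b(O) = 42 - 7*((4 + O) + (O - O)) = 42 - 7*((4 + O) + 0) = 42 - 7*(4 + O) = 42 + (-28 - 7*O) = 14 - 7*O)
V(o) = 21 (V(o) = -(14 - 7*5) = -(14 - 35) = -1*(-21) = 21)
J(-11)*(-150 + V(-3)) = -11*(-150 + 21) = -11*(-129) = 1419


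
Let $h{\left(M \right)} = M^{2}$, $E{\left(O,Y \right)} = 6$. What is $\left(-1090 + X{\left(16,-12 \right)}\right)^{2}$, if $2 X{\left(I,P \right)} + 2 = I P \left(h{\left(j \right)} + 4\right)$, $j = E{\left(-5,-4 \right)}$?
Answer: $24314761$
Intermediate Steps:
$j = 6$
$X{\left(I,P \right)} = -1 + 20 I P$ ($X{\left(I,P \right)} = -1 + \frac{I P \left(6^{2} + 4\right)}{2} = -1 + \frac{I P \left(36 + 4\right)}{2} = -1 + \frac{I P 40}{2} = -1 + \frac{40 I P}{2} = -1 + 20 I P$)
$\left(-1090 + X{\left(16,-12 \right)}\right)^{2} = \left(-1090 + \left(-1 + 20 \cdot 16 \left(-12\right)\right)\right)^{2} = \left(-1090 - 3841\right)^{2} = \left(-4931\right)^{2} = 24314761$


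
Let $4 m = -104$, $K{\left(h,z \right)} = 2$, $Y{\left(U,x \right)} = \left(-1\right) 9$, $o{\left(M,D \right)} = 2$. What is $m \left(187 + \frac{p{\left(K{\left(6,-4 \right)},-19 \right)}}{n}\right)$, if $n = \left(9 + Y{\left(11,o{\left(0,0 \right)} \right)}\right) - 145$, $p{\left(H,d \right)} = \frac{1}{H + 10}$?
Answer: $- \frac{4229927}{870} \approx -4862.0$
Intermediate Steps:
$Y{\left(U,x \right)} = -9$
$p{\left(H,d \right)} = \frac{1}{10 + H}$
$n = -145$ ($n = \left(9 - 9\right) - 145 = 0 - 145 = -145$)
$m = -26$ ($m = \frac{1}{4} \left(-104\right) = -26$)
$m \left(187 + \frac{p{\left(K{\left(6,-4 \right)},-19 \right)}}{n}\right) = - 26 \left(187 + \frac{1}{\left(10 + 2\right) \left(-145\right)}\right) = - 26 \left(187 + \frac{1}{12} \left(- \frac{1}{145}\right)\right) = - 26 \left(187 - \frac{1}{1740}\right) = \left(-26\right) \frac{325379}{1740} = - \frac{4229927}{870}$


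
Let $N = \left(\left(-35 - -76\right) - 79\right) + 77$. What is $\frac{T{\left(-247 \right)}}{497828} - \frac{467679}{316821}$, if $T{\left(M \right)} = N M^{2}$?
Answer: $\frac{173668220653}{52574121596} \approx 3.3033$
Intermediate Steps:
$N = 39$ ($N = \left(\left(-35 + 76\right) - 79\right) + 77 = \left(41 - 79\right) + 77 = -38 + 77 = 39$)
$T{\left(M \right)} = 39 M^{2}$
$\frac{T{\left(-247 \right)}}{497828} - \frac{467679}{316821} = \frac{39 \left(-247\right)^{2}}{497828} - \frac{467679}{316821} = 39 \cdot 61009 \cdot \frac{1}{497828} - \frac{155893}{105607} = 2379351 \cdot \frac{1}{497828} - \frac{155893}{105607} = \frac{2379351}{497828} - \frac{155893}{105607} = \frac{173668220653}{52574121596}$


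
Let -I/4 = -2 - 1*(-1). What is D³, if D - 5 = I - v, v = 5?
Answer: 64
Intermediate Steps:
I = 4 (I = -4*(-2 - 1*(-1)) = -4*(-2 + 1) = -4*(-1) = 4)
D = 4 (D = 5 + (4 - 1*5) = 5 + (4 - 5) = 5 - 1 = 4)
D³ = 4³ = 64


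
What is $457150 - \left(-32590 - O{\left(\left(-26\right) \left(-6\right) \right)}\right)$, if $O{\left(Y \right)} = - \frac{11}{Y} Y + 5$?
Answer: $489734$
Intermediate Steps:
$O{\left(Y \right)} = -6$ ($O{\left(Y \right)} = -11 + 5 = -6$)
$457150 - \left(-32590 - O{\left(\left(-26\right) \left(-6\right) \right)}\right) = 457150 - \left(-32590 - -6\right) = 457150 - \left(-32590 + 6\right) = 457150 - -32584 = 457150 + 32584 = 489734$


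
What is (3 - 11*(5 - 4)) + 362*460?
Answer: 166512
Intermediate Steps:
(3 - 11*(5 - 4)) + 362*460 = (3 - 11*1) + 166520 = (3 - 11) + 166520 = -8 + 166520 = 166512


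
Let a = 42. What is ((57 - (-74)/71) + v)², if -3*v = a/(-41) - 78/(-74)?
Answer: 39068650242064/11600797849 ≈ 3367.8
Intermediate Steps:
v = -15/1517 (v = -(42/(-41) - 78/(-74))/3 = -(42*(-1/41) - 78*(-1/74))/3 = -(-42/41 + 39/37)/3 = -⅓*45/1517 = -15/1517 ≈ -0.0098879)
((57 - (-74)/71) + v)² = ((57 - (-74)/71) - 15/1517)² = ((57 - 1*(-74/71)) - 15/1517)² = ((57 + 74/71) - 15/1517)² = (4121/71 - 15/1517)² = (6250492/107707)² = 39068650242064/11600797849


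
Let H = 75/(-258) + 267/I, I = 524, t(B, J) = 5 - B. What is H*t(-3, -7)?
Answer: 9862/5633 ≈ 1.7508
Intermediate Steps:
H = 4931/22532 (H = 75/(-258) + 267/524 = 75*(-1/258) + 267*(1/524) = -25/86 + 267/524 = 4931/22532 ≈ 0.21884)
H*t(-3, -7) = 4931*(5 - 1*(-3))/22532 = 4931*(5 + 3)/22532 = (4931/22532)*8 = 9862/5633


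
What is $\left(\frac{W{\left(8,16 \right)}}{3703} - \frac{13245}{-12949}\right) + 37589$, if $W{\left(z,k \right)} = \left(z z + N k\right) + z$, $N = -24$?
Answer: $\frac{78367090510}{2084789} \approx 37590.0$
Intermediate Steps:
$W{\left(z,k \right)} = z + z^{2} - 24 k$ ($W{\left(z,k \right)} = \left(z z - 24 k\right) + z = \left(z^{2} - 24 k\right) + z = z + z^{2} - 24 k$)
$\left(\frac{W{\left(8,16 \right)}}{3703} - \frac{13245}{-12949}\right) + 37589 = \left(\frac{8 + 8^{2} - 384}{3703} - \frac{13245}{-12949}\right) + 37589 = \left(\left(8 + 64 - 384\right) \frac{1}{3703} - - \frac{13245}{12949}\right) + 37589 = \left(\left(-312\right) \frac{1}{3703} + \frac{13245}{12949}\right) + 37589 = \left(- \frac{312}{3703} + \frac{13245}{12949}\right) + 37589 = \frac{1956789}{2084789} + 37589 = \frac{78367090510}{2084789}$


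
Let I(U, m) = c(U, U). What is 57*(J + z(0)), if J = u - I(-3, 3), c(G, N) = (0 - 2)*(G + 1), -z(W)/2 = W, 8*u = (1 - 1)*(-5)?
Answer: -228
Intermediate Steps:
u = 0 (u = ((1 - 1)*(-5))/8 = (0*(-5))/8 = (⅛)*0 = 0)
z(W) = -2*W
c(G, N) = -2 - 2*G (c(G, N) = -2*(1 + G) = -2 - 2*G)
I(U, m) = -2 - 2*U
J = -4 (J = 0 - (-2 - 2*(-3)) = 0 - (-2 + 6) = 0 - 1*4 = 0 - 4 = -4)
57*(J + z(0)) = 57*(-4 - 2*0) = 57*(-4 + 0) = 57*(-4) = -228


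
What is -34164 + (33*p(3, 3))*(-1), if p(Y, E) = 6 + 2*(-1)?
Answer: -34296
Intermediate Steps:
p(Y, E) = 4 (p(Y, E) = 6 - 2 = 4)
-34164 + (33*p(3, 3))*(-1) = -34164 + (33*4)*(-1) = -34164 + 132*(-1) = -34164 - 132 = -34296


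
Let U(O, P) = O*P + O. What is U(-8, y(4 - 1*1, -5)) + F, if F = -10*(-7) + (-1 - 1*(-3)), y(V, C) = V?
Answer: 40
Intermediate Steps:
U(O, P) = O + O*P
F = 72 (F = 70 + (-1 + 3) = 70 + 2 = 72)
U(-8, y(4 - 1*1, -5)) + F = -8*(1 + (4 - 1*1)) + 72 = -8*(1 + (4 - 1)) + 72 = -8*(1 + 3) + 72 = -8*4 + 72 = -32 + 72 = 40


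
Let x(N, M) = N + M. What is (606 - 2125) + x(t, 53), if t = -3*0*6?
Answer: -1466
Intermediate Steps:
t = 0 (t = 0*6 = 0)
x(N, M) = M + N
(606 - 2125) + x(t, 53) = (606 - 2125) + (53 + 0) = -1519 + 53 = -1466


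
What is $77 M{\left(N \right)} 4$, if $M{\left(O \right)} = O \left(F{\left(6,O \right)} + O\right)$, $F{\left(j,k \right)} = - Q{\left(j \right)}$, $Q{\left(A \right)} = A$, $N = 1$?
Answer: $-1540$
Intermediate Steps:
$F{\left(j,k \right)} = - j$
$M{\left(O \right)} = O \left(-6 + O\right)$ ($M{\left(O \right)} = O \left(\left(-1\right) 6 + O\right) = O \left(-6 + O\right)$)
$77 M{\left(N \right)} 4 = 77 \cdot 1 \left(-6 + 1\right) 4 = 77 \cdot 1 \left(-5\right) 4 = 77 \left(-5\right) 4 = \left(-385\right) 4 = -1540$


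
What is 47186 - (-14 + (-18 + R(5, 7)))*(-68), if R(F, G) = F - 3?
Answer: 45146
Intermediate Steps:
R(F, G) = -3 + F
47186 - (-14 + (-18 + R(5, 7)))*(-68) = 47186 - (-14 + (-18 + (-3 + 5)))*(-68) = 47186 - (-14 + (-18 + 2))*(-68) = 47186 - (-14 - 16)*(-68) = 47186 - (-30)*(-68) = 47186 - 1*2040 = 47186 - 2040 = 45146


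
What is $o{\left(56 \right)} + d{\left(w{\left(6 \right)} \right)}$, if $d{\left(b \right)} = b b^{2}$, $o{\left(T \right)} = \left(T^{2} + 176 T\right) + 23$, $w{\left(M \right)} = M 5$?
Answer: $40015$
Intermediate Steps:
$w{\left(M \right)} = 5 M$
$o{\left(T \right)} = 23 + T^{2} + 176 T$
$d{\left(b \right)} = b^{3}$
$o{\left(56 \right)} + d{\left(w{\left(6 \right)} \right)} = \left(23 + 56^{2} + 176 \cdot 56\right) + \left(5 \cdot 6\right)^{3} = \left(23 + 3136 + 9856\right) + 30^{3} = 13015 + 27000 = 40015$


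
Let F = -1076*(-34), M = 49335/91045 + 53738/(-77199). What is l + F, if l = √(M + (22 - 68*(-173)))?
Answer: 36584 + √23289292486722576722847/1405716591 ≈ 36693.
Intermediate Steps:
M = -216792709/1405716591 (M = 49335*(1/91045) + 53738*(-1/77199) = 9867/18209 - 53738/77199 = -216792709/1405716591 ≈ -0.15422)
F = 36584
l = √23289292486722576722847/1405716591 (l = √(-216792709/1405716591 + (22 - 68*(-173))) = √(-216792709/1405716591 + (22 + 11764)) = √(-216792709/1405716591 + 11786) = √(16567558948817/1405716591) = √23289292486722576722847/1405716591 ≈ 108.56)
l + F = √23289292486722576722847/1405716591 + 36584 = 36584 + √23289292486722576722847/1405716591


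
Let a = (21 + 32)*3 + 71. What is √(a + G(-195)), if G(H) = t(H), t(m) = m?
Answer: √35 ≈ 5.9161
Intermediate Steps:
G(H) = H
a = 230 (a = 53*3 + 71 = 159 + 71 = 230)
√(a + G(-195)) = √(230 - 195) = √35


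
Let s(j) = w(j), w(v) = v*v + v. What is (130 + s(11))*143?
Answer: 37466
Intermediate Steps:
w(v) = v + v² (w(v) = v² + v = v + v²)
s(j) = j*(1 + j)
(130 + s(11))*143 = (130 + 11*(1 + 11))*143 = (130 + 11*12)*143 = (130 + 132)*143 = 262*143 = 37466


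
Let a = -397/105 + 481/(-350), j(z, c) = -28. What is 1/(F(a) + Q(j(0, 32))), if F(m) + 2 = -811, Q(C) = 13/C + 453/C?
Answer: -14/11615 ≈ -0.0012053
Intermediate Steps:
Q(C) = 466/C
a = -5413/1050 (a = -397*1/105 + 481*(-1/350) = -397/105 - 481/350 = -5413/1050 ≈ -5.1552)
F(m) = -813 (F(m) = -2 - 811 = -813)
1/(F(a) + Q(j(0, 32))) = 1/(-813 + 466/(-28)) = 1/(-813 + 466*(-1/28)) = 1/(-813 - 233/14) = 1/(-11615/14) = -14/11615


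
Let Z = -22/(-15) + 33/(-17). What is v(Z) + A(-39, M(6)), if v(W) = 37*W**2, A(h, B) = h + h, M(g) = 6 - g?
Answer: -4530233/65025 ≈ -69.669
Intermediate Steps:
Z = -121/255 (Z = -22*(-1/15) + 33*(-1/17) = 22/15 - 33/17 = -121/255 ≈ -0.47451)
A(h, B) = 2*h
v(Z) + A(-39, M(6)) = 37*(-121/255)**2 + 2*(-39) = 37*(14641/65025) - 78 = 541717/65025 - 78 = -4530233/65025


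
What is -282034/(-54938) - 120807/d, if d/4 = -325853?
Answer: 187121697487/35803424228 ≈ 5.2264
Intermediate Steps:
d = -1303412 (d = 4*(-325853) = -1303412)
-282034/(-54938) - 120807/d = -282034/(-54938) - 120807/(-1303412) = -282034*(-1/54938) - 120807*(-1/1303412) = 141017/27469 + 120807/1303412 = 187121697487/35803424228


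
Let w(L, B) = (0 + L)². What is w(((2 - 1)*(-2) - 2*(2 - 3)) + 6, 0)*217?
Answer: 7812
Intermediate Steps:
w(L, B) = L²
w(((2 - 1)*(-2) - 2*(2 - 3)) + 6, 0)*217 = (((2 - 1)*(-2) - 2*(2 - 3)) + 6)²*217 = ((1*(-2) - 2*(-1)) + 6)²*217 = ((-2 + 2) + 6)²*217 = (0 + 6)²*217 = 6²*217 = 36*217 = 7812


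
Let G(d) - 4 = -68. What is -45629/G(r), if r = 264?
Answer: 45629/64 ≈ 712.95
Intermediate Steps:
G(d) = -64 (G(d) = 4 - 68 = -64)
-45629/G(r) = -45629/(-64) = -45629*(-1/64) = 45629/64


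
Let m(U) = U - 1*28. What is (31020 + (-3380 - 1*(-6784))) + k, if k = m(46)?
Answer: 34442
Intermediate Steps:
m(U) = -28 + U (m(U) = U - 28 = -28 + U)
k = 18 (k = -28 + 46 = 18)
(31020 + (-3380 - 1*(-6784))) + k = (31020 + (-3380 - 1*(-6784))) + 18 = (31020 + (-3380 + 6784)) + 18 = (31020 + 3404) + 18 = 34424 + 18 = 34442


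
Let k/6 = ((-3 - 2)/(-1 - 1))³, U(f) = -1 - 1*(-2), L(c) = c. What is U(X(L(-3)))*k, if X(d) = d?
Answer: 375/4 ≈ 93.750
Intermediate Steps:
U(f) = 1 (U(f) = -1 + 2 = 1)
k = 375/4 (k = 6*((-3 - 2)/(-1 - 1))³ = 6*(-5/(-2))³ = 6*(-5*(-½))³ = 6*(5/2)³ = 6*(125/8) = 375/4 ≈ 93.750)
U(X(L(-3)))*k = 1*(375/4) = 375/4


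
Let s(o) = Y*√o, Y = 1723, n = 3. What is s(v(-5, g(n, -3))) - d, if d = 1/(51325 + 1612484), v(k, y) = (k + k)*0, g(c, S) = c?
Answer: -1/1663809 ≈ -6.0103e-7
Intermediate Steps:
v(k, y) = 0 (v(k, y) = (2*k)*0 = 0)
s(o) = 1723*√o
d = 1/1663809 ≈ 6.0103e-7
s(v(-5, g(n, -3))) - d = 1723*√0 - 1*1/1663809 = 1723*0 - 1/1663809 = 0 - 1/1663809 = -1/1663809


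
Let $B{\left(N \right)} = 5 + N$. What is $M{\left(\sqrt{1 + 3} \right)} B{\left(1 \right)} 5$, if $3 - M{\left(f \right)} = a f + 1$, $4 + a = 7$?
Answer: $-120$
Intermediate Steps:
$a = 3$ ($a = -4 + 7 = 3$)
$M{\left(f \right)} = 2 - 3 f$ ($M{\left(f \right)} = 3 - \left(3 f + 1\right) = 3 - \left(1 + 3 f\right) = 2 - 3 f$)
$M{\left(\sqrt{1 + 3} \right)} B{\left(1 \right)} 5 = \left(2 - 3 \sqrt{1 + 3}\right) \left(5 + 1\right) 5 = \left(2 - 3 \sqrt{4}\right) 6 \cdot 5 = \left(2 - 6\right) 6 \cdot 5 = \left(-4\right) 6 \cdot 5 = \left(-24\right) 5 = -120$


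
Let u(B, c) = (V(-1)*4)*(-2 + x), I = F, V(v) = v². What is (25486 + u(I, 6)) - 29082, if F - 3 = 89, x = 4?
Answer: -3588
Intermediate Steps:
F = 92 (F = 3 + 89 = 92)
I = 92
u(B, c) = 8 (u(B, c) = ((-1)²*4)*(-2 + 4) = (1*4)*2 = 4*2 = 8)
(25486 + u(I, 6)) - 29082 = (25486 + 8) - 29082 = 25494 - 29082 = -3588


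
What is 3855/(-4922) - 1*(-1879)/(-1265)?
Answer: -614131/270710 ≈ -2.2686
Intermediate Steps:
3855/(-4922) - 1*(-1879)/(-1265) = 3855*(-1/4922) + 1879*(-1/1265) = -3855/4922 - 1879/1265 = -614131/270710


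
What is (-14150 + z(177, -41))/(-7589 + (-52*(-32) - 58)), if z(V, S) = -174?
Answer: 14324/5983 ≈ 2.3941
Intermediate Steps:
(-14150 + z(177, -41))/(-7589 + (-52*(-32) - 58)) = (-14150 - 174)/(-7589 + (-52*(-32) - 58)) = -14324/(-7589 + (1664 - 58)) = -14324/(-7589 + 1606) = -14324/(-5983) = -14324*(-1/5983) = 14324/5983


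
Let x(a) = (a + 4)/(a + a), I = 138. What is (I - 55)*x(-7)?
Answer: 249/14 ≈ 17.786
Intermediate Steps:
x(a) = (4 + a)/(2*a) (x(a) = (4 + a)/((2*a)) = (4 + a)*(1/(2*a)) = (4 + a)/(2*a))
(I - 55)*x(-7) = (138 - 55)*((½)*(4 - 7)/(-7)) = 83*((½)*(-⅐)*(-3)) = 83*(3/14) = 249/14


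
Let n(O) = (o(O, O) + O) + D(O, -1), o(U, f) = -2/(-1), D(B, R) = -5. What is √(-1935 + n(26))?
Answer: 2*I*√478 ≈ 43.726*I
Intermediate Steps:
o(U, f) = 2 (o(U, f) = -2*(-1) = 2)
n(O) = -3 + O (n(O) = (2 + O) - 5 = -3 + O)
√(-1935 + n(26)) = √(-1935 + (-3 + 26)) = √(-1935 + 23) = √(-1912) = 2*I*√478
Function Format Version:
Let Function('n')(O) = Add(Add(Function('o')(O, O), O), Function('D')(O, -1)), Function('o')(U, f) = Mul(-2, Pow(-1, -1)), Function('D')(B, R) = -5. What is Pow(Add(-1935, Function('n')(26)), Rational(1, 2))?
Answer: Mul(2, I, Pow(478, Rational(1, 2))) ≈ Mul(43.726, I)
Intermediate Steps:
Function('o')(U, f) = 2 (Function('o')(U, f) = Mul(-2, -1) = 2)
Function('n')(O) = Add(-3, O) (Function('n')(O) = Add(Add(2, O), -5) = Add(-3, O))
Pow(Add(-1935, Function('n')(26)), Rational(1, 2)) = Pow(Add(-1935, Add(-3, 26)), Rational(1, 2)) = Pow(Add(-1935, 23), Rational(1, 2)) = Pow(-1912, Rational(1, 2)) = Mul(2, I, Pow(478, Rational(1, 2)))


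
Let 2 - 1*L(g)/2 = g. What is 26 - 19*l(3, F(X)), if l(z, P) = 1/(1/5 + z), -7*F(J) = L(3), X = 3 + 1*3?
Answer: 321/16 ≈ 20.063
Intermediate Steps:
L(g) = 4 - 2*g
X = 6 (X = 3 + 3 = 6)
F(J) = 2/7 (F(J) = -(4 - 2*3)/7 = -(4 - 6)/7 = -⅐*(-2) = 2/7)
l(z, P) = 1/(⅕ + z)
26 - 19*l(3, F(X)) = 26 - 95/(1 + 5*3) = 26 - 95/(1 + 15) = 26 - 95/16 = 321/16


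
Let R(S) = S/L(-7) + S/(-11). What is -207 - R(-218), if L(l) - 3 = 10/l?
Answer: -969/11 ≈ -88.091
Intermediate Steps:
L(l) = 3 + 10/l
R(S) = 6*S/11 (R(S) = S/(3 + 10/(-7)) + S/(-11) = S/(3 + 10*(-⅐)) + S*(-1/11) = S/(3 - 10/7) - S/11 = S/(11/7) - S/11 = S*(7/11) - S/11 = 7*S/11 - S/11 = 6*S/11)
-207 - R(-218) = -207 - 6*(-218)/11 = -207 - 1*(-1308/11) = -207 + 1308/11 = -969/11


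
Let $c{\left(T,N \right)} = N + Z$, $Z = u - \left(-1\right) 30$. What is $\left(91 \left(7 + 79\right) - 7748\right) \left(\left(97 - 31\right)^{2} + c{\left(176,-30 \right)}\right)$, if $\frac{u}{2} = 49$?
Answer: $347412$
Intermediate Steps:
$u = 98$ ($u = 2 \cdot 49 = 98$)
$Z = 128$ ($Z = 98 - \left(-1\right) 30 = 98 - -30 = 98 + 30 = 128$)
$c{\left(T,N \right)} = 128 + N$ ($c{\left(T,N \right)} = N + 128 = 128 + N$)
$\left(91 \left(7 + 79\right) - 7748\right) \left(\left(97 - 31\right)^{2} + c{\left(176,-30 \right)}\right) = \left(91 \left(7 + 79\right) - 7748\right) \left(\left(97 - 31\right)^{2} + \left(128 - 30\right)\right) = \left(91 \cdot 86 - 7748\right) \left(66^{2} + 98\right) = \left(7826 - 7748\right) \left(4356 + 98\right) = 78 \cdot 4454 = 347412$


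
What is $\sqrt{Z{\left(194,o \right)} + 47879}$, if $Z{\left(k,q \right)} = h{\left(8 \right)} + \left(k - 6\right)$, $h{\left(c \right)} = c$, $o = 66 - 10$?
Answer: $5 \sqrt{1923} \approx 219.26$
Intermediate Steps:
$o = 56$
$Z{\left(k,q \right)} = 2 + k$ ($Z{\left(k,q \right)} = 8 + \left(k - 6\right) = 8 + \left(-6 + k\right) = 2 + k$)
$\sqrt{Z{\left(194,o \right)} + 47879} = \sqrt{\left(2 + 194\right) + 47879} = \sqrt{196 + 47879} = \sqrt{48075} = 5 \sqrt{1923}$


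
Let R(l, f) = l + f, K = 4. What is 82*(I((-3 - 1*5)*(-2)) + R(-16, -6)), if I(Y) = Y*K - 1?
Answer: 3362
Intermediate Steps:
I(Y) = -1 + 4*Y (I(Y) = Y*4 - 1 = 4*Y - 1 = -1 + 4*Y)
R(l, f) = f + l
82*(I((-3 - 1*5)*(-2)) + R(-16, -6)) = 82*((-1 + 4*((-3 - 1*5)*(-2))) + (-6 - 16)) = 82*((-1 + 4*((-3 - 5)*(-2))) - 22) = 82*((-1 + 4*(-8*(-2))) - 22) = 82*((-1 + 4*16) - 22) = 82*((-1 + 64) - 22) = 82*(63 - 22) = 82*41 = 3362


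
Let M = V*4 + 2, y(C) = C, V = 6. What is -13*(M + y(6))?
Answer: -416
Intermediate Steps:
M = 26 (M = 6*4 + 2 = 24 + 2 = 26)
-13*(M + y(6)) = -13*(26 + 6) = -13*32 = -416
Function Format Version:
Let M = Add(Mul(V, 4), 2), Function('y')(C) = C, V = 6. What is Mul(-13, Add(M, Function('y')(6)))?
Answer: -416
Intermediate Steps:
M = 26 (M = Add(Mul(6, 4), 2) = Add(24, 2) = 26)
Mul(-13, Add(M, Function('y')(6))) = Mul(-13, Add(26, 6)) = Mul(-13, 32) = -416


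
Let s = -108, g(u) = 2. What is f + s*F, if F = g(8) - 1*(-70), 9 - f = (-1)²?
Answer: -7768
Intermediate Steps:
f = 8 (f = 9 - 1*(-1)² = 9 - 1*1 = 9 - 1 = 8)
F = 72 (F = 2 - 1*(-70) = 2 + 70 = 72)
f + s*F = 8 - 108*72 = 8 - 7776 = -7768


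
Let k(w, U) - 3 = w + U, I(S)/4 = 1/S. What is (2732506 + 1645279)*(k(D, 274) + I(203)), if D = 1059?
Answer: 1187307825420/203 ≈ 5.8488e+9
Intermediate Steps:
I(S) = 4/S
k(w, U) = 3 + U + w (k(w, U) = 3 + (w + U) = 3 + (U + w) = 3 + U + w)
(2732506 + 1645279)*(k(D, 274) + I(203)) = (2732506 + 1645279)*((3 + 274 + 1059) + 4/203) = 4377785*(1336 + 4*(1/203)) = 4377785*(1336 + 4/203) = 4377785*(271212/203) = 1187307825420/203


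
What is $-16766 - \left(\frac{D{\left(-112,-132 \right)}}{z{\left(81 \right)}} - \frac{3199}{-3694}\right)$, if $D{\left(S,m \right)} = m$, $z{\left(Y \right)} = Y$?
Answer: $- \frac{1672131145}{99738} \approx -16765.0$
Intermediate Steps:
$-16766 - \left(\frac{D{\left(-112,-132 \right)}}{z{\left(81 \right)}} - \frac{3199}{-3694}\right) = -16766 - \left(- \frac{132}{81} - \frac{3199}{-3694}\right) = -16766 - \left(\left(-132\right) \frac{1}{81} - - \frac{3199}{3694}\right) = -16766 - \left(- \frac{44}{27} + \frac{3199}{3694}\right) = -16766 - - \frac{76163}{99738} = -16766 + \frac{76163}{99738} = - \frac{1672131145}{99738}$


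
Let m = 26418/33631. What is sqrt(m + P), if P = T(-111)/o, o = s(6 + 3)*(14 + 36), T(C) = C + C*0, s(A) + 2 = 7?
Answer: 3*sqrt(634911490)/129350 ≈ 0.58440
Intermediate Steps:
s(A) = 5 (s(A) = -2 + 7 = 5)
T(C) = C (T(C) = C + 0 = C)
m = 26418/33631 (m = 26418*(1/33631) = 26418/33631 ≈ 0.78553)
o = 250 (o = 5*(14 + 36) = 5*50 = 250)
P = -111/250 ≈ -0.44400
sqrt(m + P) = sqrt(26418/33631 - 111/250) = sqrt(2871459/8407750) = 3*sqrt(634911490)/129350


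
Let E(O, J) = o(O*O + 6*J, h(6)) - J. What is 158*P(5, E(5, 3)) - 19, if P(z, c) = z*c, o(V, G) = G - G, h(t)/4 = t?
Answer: -2389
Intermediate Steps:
h(t) = 4*t
o(V, G) = 0
E(O, J) = -J (E(O, J) = 0 - J = -J)
P(z, c) = c*z
158*P(5, E(5, 3)) - 19 = 158*(-1*3*5) - 19 = 158*(-3*5) - 19 = 158*(-15) - 19 = -2370 - 19 = -2389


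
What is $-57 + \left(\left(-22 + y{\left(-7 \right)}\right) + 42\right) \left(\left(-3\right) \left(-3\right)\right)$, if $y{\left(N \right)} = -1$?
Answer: $114$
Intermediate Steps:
$-57 + \left(\left(-22 + y{\left(-7 \right)}\right) + 42\right) \left(\left(-3\right) \left(-3\right)\right) = -57 + \left(\left(-22 - 1\right) + 42\right) \left(\left(-3\right) \left(-3\right)\right) = -57 + \left(-23 + 42\right) 9 = -57 + 19 \cdot 9 = -57 + 171 = 114$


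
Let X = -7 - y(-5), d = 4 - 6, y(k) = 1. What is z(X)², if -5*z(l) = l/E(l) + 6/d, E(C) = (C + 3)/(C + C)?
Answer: 20449/625 ≈ 32.718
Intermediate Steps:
d = -2
E(C) = (3 + C)/(2*C) (E(C) = (3 + C)/((2*C)) = (3 + C)*(1/(2*C)) = (3 + C)/(2*C))
X = -8 (X = -7 - 1*1 = -7 - 1 = -8)
z(l) = ⅗ - 2*l²/(5*(3 + l)) (z(l) = -(l/(((3 + l)/(2*l))) + 6/(-2))/5 = -(l*(2*l/(3 + l)) + 6*(-½))/5 = -(2*l²/(3 + l) - 3)/5 = -(-3 + 2*l²/(3 + l))/5 = ⅗ - 2*l²/(5*(3 + l)))
z(X)² = ((9 - 2*(-8)² + 3*(-8))/(5*(3 - 8)))² = ((⅕)*(9 - 2*64 - 24)/(-5))² = ((⅕)*(-⅕)*(9 - 128 - 24))² = ((⅕)*(-⅕)*(-143))² = (143/25)² = 20449/625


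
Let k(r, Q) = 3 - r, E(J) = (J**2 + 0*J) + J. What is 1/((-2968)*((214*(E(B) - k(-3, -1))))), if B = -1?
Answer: 1/3810912 ≈ 2.6240e-7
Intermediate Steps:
E(J) = J + J**2 (E(J) = (J**2 + 0) + J = J**2 + J = J + J**2)
1/((-2968)*((214*(E(B) - k(-3, -1))))) = 1/((-2968)*((214*(-(1 - 1) - (3 - 1*(-3)))))) = -1/(214*(-1*0 - (3 + 3)))/2968 = -1/(214*(0 - 1*6))/2968 = -1/(214*(0 - 6))/2968 = -1/(2968*(214*(-6))) = -1/2968/(-1284) = -1/2968*(-1/1284) = 1/3810912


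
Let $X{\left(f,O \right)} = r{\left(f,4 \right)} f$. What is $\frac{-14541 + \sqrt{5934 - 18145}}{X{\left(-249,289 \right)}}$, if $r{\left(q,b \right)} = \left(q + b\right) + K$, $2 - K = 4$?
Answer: $- \frac{4847}{20501} + \frac{i \sqrt{12211}}{61503} \approx -0.23643 + 0.0017967 i$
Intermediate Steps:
$K = -2$ ($K = 2 - 4 = -2$)
$r{\left(q,b \right)} = -2 + b + q$ ($r{\left(q,b \right)} = \left(q + b\right) - 2 = \left(b + q\right) - 2 = -2 + b + q$)
$X{\left(f,O \right)} = f \left(2 + f\right)$ ($X{\left(f,O \right)} = \left(-2 + 4 + f\right) f = \left(2 + f\right) f = f \left(2 + f\right)$)
$\frac{-14541 + \sqrt{5934 - 18145}}{X{\left(-249,289 \right)}} = \frac{-14541 + \sqrt{5934 - 18145}}{\left(-249\right) \left(2 - 249\right)} = \frac{-14541 + \sqrt{-12211}}{\left(-249\right) \left(-247\right)} = \frac{-14541 + i \sqrt{12211}}{61503} = \left(-14541 + i \sqrt{12211}\right) \frac{1}{61503} = - \frac{4847}{20501} + \frac{i \sqrt{12211}}{61503}$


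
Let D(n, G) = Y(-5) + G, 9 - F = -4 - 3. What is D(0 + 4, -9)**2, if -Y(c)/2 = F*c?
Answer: 22801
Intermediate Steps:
F = 16 (F = 9 - (-4 - 3) = 9 - 1*(-7) = 9 + 7 = 16)
Y(c) = -32*c
D(n, G) = 160 + G (D(n, G) = -32*(-5) + G = 160 + G)
D(0 + 4, -9)**2 = (160 - 9)**2 = 151**2 = 22801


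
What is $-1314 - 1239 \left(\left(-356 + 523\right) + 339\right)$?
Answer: $-628248$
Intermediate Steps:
$-1314 - 1239 \left(\left(-356 + 523\right) + 339\right) = -1314 - 1239 \left(167 + 339\right) = -1314 - 626934 = -628248$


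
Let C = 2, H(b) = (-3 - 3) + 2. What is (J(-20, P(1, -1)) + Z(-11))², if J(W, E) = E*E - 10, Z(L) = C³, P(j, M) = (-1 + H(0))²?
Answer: 388129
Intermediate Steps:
H(b) = -4 (H(b) = -6 + 2 = -4)
P(j, M) = 25 (P(j, M) = (-1 - 4)² = (-5)² = 25)
Z(L) = 8 (Z(L) = 2³ = 8)
J(W, E) = -10 + E² (J(W, E) = E² - 10 = -10 + E²)
(J(-20, P(1, -1)) + Z(-11))² = ((-10 + 25²) + 8)² = ((-10 + 625) + 8)² = (615 + 8)² = 623² = 388129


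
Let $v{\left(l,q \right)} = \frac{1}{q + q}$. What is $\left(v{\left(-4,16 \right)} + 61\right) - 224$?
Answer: $- \frac{5215}{32} \approx -162.97$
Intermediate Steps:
$v{\left(l,q \right)} = \frac{1}{2 q}$
$\left(v{\left(-4,16 \right)} + 61\right) - 224 = \left(\frac{1}{2 \cdot 16} + 61\right) - 224 = \left(\frac{1}{2} \cdot \frac{1}{16} + 61\right) - 224 = \left(\frac{1}{32} + 61\right) - 224 = \frac{1953}{32} - 224 = - \frac{5215}{32}$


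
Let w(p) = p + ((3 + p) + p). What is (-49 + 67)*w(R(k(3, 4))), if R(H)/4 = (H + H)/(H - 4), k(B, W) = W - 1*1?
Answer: -1242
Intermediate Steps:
k(B, W) = -1 + W (k(B, W) = W - 1 = -1 + W)
R(H) = 8*H/(-4 + H) (R(H) = 4*((H + H)/(H - 4)) = 4*((2*H)/(-4 + H)) = 4*(2*H/(-4 + H)) = 8*H/(-4 + H))
w(p) = 3 + 3*p (w(p) = p + (3 + 2*p) = 3 + 3*p)
(-49 + 67)*w(R(k(3, 4))) = (-49 + 67)*(3 + 3*(8*(-1 + 4)/(-4 + (-1 + 4)))) = 18*(3 + 3*(8*3/(-4 + 3))) = 18*(3 + 3*(8*3/(-1))) = 18*(3 + 3*(8*3*(-1))) = 18*(3 + 3*(-24)) = 18*(3 - 72) = 18*(-69) = -1242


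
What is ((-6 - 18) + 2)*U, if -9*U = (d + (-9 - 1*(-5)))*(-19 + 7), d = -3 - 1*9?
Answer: 1408/3 ≈ 469.33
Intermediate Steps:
d = -12 (d = -3 - 9 = -12)
U = -64/3 (U = -(-12 + (-9 - 1*(-5)))*(-19 + 7)/9 = -(-12 + (-9 + 5))*(-12)/9 = -(-12 - 4)*(-12)/9 = -(-16)*(-12)/9 = -⅑*192 = -64/3 ≈ -21.333)
((-6 - 18) + 2)*U = ((-6 - 18) + 2)*(-64/3) = (-24 + 2)*(-64/3) = -22*(-64/3) = 1408/3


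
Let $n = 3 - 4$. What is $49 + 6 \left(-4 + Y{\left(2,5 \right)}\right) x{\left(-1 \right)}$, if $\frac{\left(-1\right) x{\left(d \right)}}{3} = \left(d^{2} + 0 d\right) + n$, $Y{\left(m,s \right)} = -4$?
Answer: $49$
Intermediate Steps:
$n = -1$
$x{\left(d \right)} = 3 - 3 d^{2}$ ($x{\left(d \right)} = - 3 \left(\left(d^{2} + 0 d\right) - 1\right) = - 3 \left(\left(d^{2} + 0\right) - 1\right) = - 3 \left(d^{2} - 1\right) = - 3 \left(-1 + d^{2}\right) = 3 - 3 d^{2}$)
$49 + 6 \left(-4 + Y{\left(2,5 \right)}\right) x{\left(-1 \right)} = 49 + 6 \left(-4 - 4\right) \left(3 - 3 \left(-1\right)^{2}\right) = 49 + 6 \left(-8\right) \left(3 - 3\right) = 49 - 48 \left(3 - 3\right) = 49 - 0 = 49 + 0 = 49$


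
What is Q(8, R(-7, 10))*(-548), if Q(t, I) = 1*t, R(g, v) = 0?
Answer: -4384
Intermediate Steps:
Q(t, I) = t
Q(8, R(-7, 10))*(-548) = 8*(-548) = -4384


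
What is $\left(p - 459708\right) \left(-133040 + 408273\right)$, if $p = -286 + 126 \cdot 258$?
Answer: $-117658254238$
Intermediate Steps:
$p = 32222$ ($p = -286 + 32508 = 32222$)
$\left(p - 459708\right) \left(-133040 + 408273\right) = \left(32222 - 459708\right) \left(-133040 + 408273\right) = \left(-427486\right) 275233 = -117658254238$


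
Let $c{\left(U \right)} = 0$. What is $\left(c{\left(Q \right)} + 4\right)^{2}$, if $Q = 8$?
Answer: $16$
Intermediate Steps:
$\left(c{\left(Q \right)} + 4\right)^{2} = \left(0 + 4\right)^{2} = 4^{2} = 16$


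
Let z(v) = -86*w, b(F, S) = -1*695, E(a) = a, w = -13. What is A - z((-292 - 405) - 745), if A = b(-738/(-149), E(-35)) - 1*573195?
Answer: -575008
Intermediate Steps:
b(F, S) = -695
A = -573890 (A = -695 - 1*573195 = -695 - 573195 = -573890)
z(v) = 1118 (z(v) = -86*(-13) = 1118)
A - z((-292 - 405) - 745) = -573890 - 1*1118 = -573890 - 1118 = -575008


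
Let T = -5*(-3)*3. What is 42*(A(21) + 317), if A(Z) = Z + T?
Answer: 16086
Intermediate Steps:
T = 45 (T = 15*3 = 45)
A(Z) = 45 + Z (A(Z) = Z + 45 = 45 + Z)
42*(A(21) + 317) = 42*((45 + 21) + 317) = 42*(66 + 317) = 42*383 = 16086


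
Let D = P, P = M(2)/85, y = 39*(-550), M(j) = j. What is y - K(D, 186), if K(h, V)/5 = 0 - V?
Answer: -20520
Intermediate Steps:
y = -21450
P = 2/85 ≈ 0.023529
D = 2/85 ≈ 0.023529
K(h, V) = -5*V (K(h, V) = 5*(0 - V) = 5*(-V) = -5*V)
y - K(D, 186) = -21450 - (-5)*186 = -21450 - 1*(-930) = -21450 + 930 = -20520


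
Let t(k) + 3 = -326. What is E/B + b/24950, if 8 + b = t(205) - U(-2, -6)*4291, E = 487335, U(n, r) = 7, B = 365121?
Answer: 178137166/1518294825 ≈ 0.11733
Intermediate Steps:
t(k) = -329 (t(k) = -3 - 326 = -329)
b = -30374 (b = -8 + (-329 - 7*4291) = -8 + (-329 - 1*30037) = -8 + (-329 - 30037) = -8 - 30366 = -30374)
E/B + b/24950 = 487335/365121 - 30374/24950 = 487335*(1/365121) - 30374*1/24950 = 162445/121707 - 15187/12475 = 178137166/1518294825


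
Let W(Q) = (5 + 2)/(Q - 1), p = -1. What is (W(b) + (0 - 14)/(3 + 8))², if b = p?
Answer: 11025/484 ≈ 22.779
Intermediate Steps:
b = -1
W(Q) = 7/(-1 + Q)
(W(b) + (0 - 14)/(3 + 8))² = (7/(-1 - 1) + (0 - 14)/(3 + 8))² = (7/(-2) - 14/11)² = (7*(-½) - 14*1/11)² = (-7/2 - 14/11)² = (-105/22)² = 11025/484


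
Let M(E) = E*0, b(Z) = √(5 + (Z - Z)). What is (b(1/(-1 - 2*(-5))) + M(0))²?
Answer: 5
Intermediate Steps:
b(Z) = √5 (b(Z) = √(5 + 0) = √5)
M(E) = 0
(b(1/(-1 - 2*(-5))) + M(0))² = (√5 + 0)² = (√5)² = 5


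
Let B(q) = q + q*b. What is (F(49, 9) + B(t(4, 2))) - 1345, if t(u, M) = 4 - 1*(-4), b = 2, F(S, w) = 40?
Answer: -1281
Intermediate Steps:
t(u, M) = 8 (t(u, M) = 4 + 4 = 8)
B(q) = 3*q (B(q) = q + q*2 = q + 2*q = 3*q)
(F(49, 9) + B(t(4, 2))) - 1345 = (40 + 3*8) - 1345 = (40 + 24) - 1345 = 64 - 1345 = -1281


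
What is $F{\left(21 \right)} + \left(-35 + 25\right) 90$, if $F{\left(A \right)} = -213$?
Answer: $-1113$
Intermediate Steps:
$F{\left(21 \right)} + \left(-35 + 25\right) 90 = -213 + \left(-35 + 25\right) 90 = -213 - 900 = -1113$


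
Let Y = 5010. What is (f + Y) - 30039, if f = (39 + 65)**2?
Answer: -14213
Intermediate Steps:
f = 10816 (f = 104**2 = 10816)
(f + Y) - 30039 = (10816 + 5010) - 30039 = 15826 - 30039 = -14213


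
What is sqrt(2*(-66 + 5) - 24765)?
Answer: I*sqrt(24887) ≈ 157.76*I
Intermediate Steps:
sqrt(2*(-66 + 5) - 24765) = sqrt(2*(-61) - 24765) = sqrt(-122 - 24765) = sqrt(-24887) = I*sqrt(24887)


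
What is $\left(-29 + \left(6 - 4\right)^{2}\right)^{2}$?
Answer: $625$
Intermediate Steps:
$\left(-29 + \left(6 - 4\right)^{2}\right)^{2} = \left(-29 + 2^{2}\right)^{2} = \left(-29 + 4\right)^{2} = \left(-25\right)^{2} = 625$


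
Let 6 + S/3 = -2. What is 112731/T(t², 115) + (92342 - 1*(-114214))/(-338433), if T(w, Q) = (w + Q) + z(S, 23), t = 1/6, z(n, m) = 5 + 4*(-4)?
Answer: 457564835536/422477195 ≈ 1083.1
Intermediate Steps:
S = -24 (S = -18 + 3*(-2) = -18 - 6 = -24)
z(n, m) = -11 (z(n, m) = 5 - 16 = -11)
t = ⅙ ≈ 0.16667
T(w, Q) = -11 + Q + w (T(w, Q) = (w + Q) - 11 = (Q + w) - 11 = -11 + Q + w)
112731/T(t², 115) + (92342 - 1*(-114214))/(-338433) = 112731/(-11 + 115 + (⅙)²) + (92342 - 1*(-114214))/(-338433) = 112731/(-11 + 115 + 1/36) + (92342 + 114214)*(-1/338433) = 112731/(3745/36) + 206556*(-1/338433) = 112731*(36/3745) - 68852/112811 = 4058316/3745 - 68852/112811 = 457564835536/422477195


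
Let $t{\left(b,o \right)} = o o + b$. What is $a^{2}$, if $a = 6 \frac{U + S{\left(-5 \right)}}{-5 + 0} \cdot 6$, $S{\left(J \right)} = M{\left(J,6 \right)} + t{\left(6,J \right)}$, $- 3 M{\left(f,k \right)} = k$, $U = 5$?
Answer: $\frac{1498176}{25} \approx 59927.0$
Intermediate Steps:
$M{\left(f,k \right)} = - \frac{k}{3}$
$t{\left(b,o \right)} = b + o^{2}$ ($t{\left(b,o \right)} = o^{2} + b = b + o^{2}$)
$S{\left(J \right)} = 4 + J^{2}$ ($S{\left(J \right)} = \left(- \frac{1}{3}\right) 6 + \left(6 + J^{2}\right) = -2 + \left(6 + J^{2}\right) = 4 + J^{2}$)
$a = - \frac{1224}{5}$ ($a = 6 \frac{5 + \left(4 + \left(-5\right)^{2}\right)}{-5 + 0} \cdot 6 = 6 \frac{5 + \left(4 + 25\right)}{-5} \cdot 6 = 6 \left(5 + 29\right) \left(- \frac{1}{5}\right) 6 = 6 \cdot 34 \left(- \frac{1}{5}\right) 6 = 6 \left(- \frac{34}{5}\right) 6 = \left(- \frac{204}{5}\right) 6 = - \frac{1224}{5} \approx -244.8$)
$a^{2} = \left(- \frac{1224}{5}\right)^{2} = \frac{1498176}{25}$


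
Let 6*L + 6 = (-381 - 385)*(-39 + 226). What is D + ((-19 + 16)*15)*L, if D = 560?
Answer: 1074920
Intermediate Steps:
L = -71624/3 (L = -1 + ((-381 - 385)*(-39 + 226))/6 = -1 + (-766*187)/6 = -1 + (1/6)*(-143242) = -1 - 71621/3 = -71624/3 ≈ -23875.)
D + ((-19 + 16)*15)*L = 560 + ((-19 + 16)*15)*(-71624/3) = 560 - 3*15*(-71624/3) = 560 - 45*(-71624/3) = 560 + 1074360 = 1074920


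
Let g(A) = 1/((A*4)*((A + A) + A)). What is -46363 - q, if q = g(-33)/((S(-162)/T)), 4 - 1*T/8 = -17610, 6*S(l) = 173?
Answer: -8734720567/188397 ≈ -46363.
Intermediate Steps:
S(l) = 173/6 (S(l) = (⅙)*173 = 173/6)
T = 140912 (T = 32 - 8*(-17610) = 32 + 140880 = 140912)
g(A) = 1/(12*A²) (g(A) = 1/((4*A)*(2*A + A)) = 1/((4*A)*(3*A)) = 1/(12*A²))
q = 70456/188397 (q = ((1/12)/(-33)²)/(((173/6)/140912)) = ((1/12)*(1/1089))/(((173/6)*(1/140912))) = 1/(13068*(173/845472)) = (1/13068)*(845472/173) = 70456/188397 ≈ 0.37398)
-46363 - q = -46363 - 1*70456/188397 = -46363 - 70456/188397 = -8734720567/188397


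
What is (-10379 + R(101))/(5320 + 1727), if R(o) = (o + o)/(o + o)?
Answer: -10378/7047 ≈ -1.4727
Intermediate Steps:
R(o) = 1 (R(o) = (2*o)/((2*o)) = (2*o)*(1/(2*o)) = 1)
(-10379 + R(101))/(5320 + 1727) = (-10379 + 1)/(5320 + 1727) = -10378/7047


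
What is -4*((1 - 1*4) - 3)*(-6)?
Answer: -144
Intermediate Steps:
-4*((1 - 1*4) - 3)*(-6) = -4*((1 - 4) - 3)*(-6) = -4*(-3 - 3)*(-6) = -(-24)*(-6) = -4*36 = -144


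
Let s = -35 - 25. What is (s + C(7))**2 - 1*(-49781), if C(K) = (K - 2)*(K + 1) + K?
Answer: 49950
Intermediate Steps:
s = -60
C(K) = K + (1 + K)*(-2 + K) (C(K) = (-2 + K)*(1 + K) + K = (1 + K)*(-2 + K) + K = K + (1 + K)*(-2 + K))
(s + C(7))**2 - 1*(-49781) = (-60 + (-2 + 7**2))**2 - 1*(-49781) = (-60 + (-2 + 49))**2 + 49781 = (-60 + 47)**2 + 49781 = (-13)**2 + 49781 = 169 + 49781 = 49950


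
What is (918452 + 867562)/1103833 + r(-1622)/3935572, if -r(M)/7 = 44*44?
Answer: 1753506886298/1086053561869 ≈ 1.6146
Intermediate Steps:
r(M) = -13552 (r(M) = -308*44 = -7*1936 = -13552)
(918452 + 867562)/1103833 + r(-1622)/3935572 = (918452 + 867562)/1103833 - 13552/3935572 = 1786014*(1/1103833) - 13552*1/3935572 = 1786014/1103833 - 3388/983893 = 1753506886298/1086053561869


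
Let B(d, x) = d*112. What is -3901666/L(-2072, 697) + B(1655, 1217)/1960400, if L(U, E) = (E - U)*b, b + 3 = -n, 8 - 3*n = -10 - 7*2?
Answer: 7361385197/71334055 ≈ 103.20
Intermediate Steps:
n = 32/3 (n = 8/3 - (-10 - 7*2)/3 = 8/3 - (-10 - 14)/3 = 8/3 - ⅓*(-24) = 8/3 + 8 = 32/3 ≈ 10.667)
B(d, x) = 112*d
b = -41/3 (b = -3 - 1*32/3 = -3 - 32/3 = -41/3 ≈ -13.667)
L(U, E) = -41*E/3 + 41*U/3 (L(U, E) = (E - U)*(-41/3) = -41*E/3 + 41*U/3)
-3901666/L(-2072, 697) + B(1655, 1217)/1960400 = -3901666/(-41/3*697 + (41/3)*(-2072)) + (112*1655)/1960400 = -3901666/(-28577/3 - 84952/3) + 185360*(1/1960400) = -3901666/(-37843) + 2317/24505 = -3901666*(-1/37843) + 2317/24505 = 3901666/37843 + 2317/24505 = 7361385197/71334055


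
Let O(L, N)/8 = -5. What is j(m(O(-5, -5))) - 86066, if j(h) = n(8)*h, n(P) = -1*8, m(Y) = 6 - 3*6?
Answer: -85970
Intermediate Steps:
O(L, N) = -40 (O(L, N) = 8*(-5) = -40)
m(Y) = -12 (m(Y) = 6 - 18 = -12)
n(P) = -8
j(h) = -8*h
j(m(O(-5, -5))) - 86066 = -8*(-12) - 86066 = 96 - 86066 = -85970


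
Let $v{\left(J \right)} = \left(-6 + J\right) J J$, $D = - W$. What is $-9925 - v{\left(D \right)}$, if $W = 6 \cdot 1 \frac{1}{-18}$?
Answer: $- \frac{267958}{27} \approx -9924.4$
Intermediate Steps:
$W = - \frac{1}{3}$ ($W = 6 \cdot 1 \left(- \frac{1}{18}\right) = 6 \left(- \frac{1}{18}\right) = - \frac{1}{3} \approx -0.33333$)
$D = \frac{1}{3}$ ($D = \left(-1\right) \left(- \frac{1}{3}\right) = \frac{1}{3} \approx 0.33333$)
$v{\left(J \right)} = J^{2} \left(-6 + J\right)$ ($v{\left(J \right)} = \left(-6 + J\right) J^{2} = J^{2} \left(-6 + J\right)$)
$-9925 - v{\left(D \right)} = -9925 - \frac{-6 + \frac{1}{3}}{9} = -9925 - \frac{1}{9} \left(- \frac{17}{3}\right) = -9925 - - \frac{17}{27} = -9925 + \frac{17}{27} = - \frac{267958}{27}$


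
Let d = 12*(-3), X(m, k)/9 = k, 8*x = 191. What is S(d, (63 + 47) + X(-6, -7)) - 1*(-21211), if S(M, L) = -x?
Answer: 169497/8 ≈ 21187.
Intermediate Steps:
x = 191/8 (x = (⅛)*191 = 191/8 ≈ 23.875)
X(m, k) = 9*k
d = -36
S(M, L) = -191/8 (S(M, L) = -1*191/8 = -191/8)
S(d, (63 + 47) + X(-6, -7)) - 1*(-21211) = -191/8 - 1*(-21211) = -191/8 + 21211 = 169497/8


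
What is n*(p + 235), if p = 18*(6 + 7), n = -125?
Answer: -58625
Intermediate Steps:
p = 234 (p = 18*13 = 234)
n*(p + 235) = -125*(234 + 235) = -125*469 = -58625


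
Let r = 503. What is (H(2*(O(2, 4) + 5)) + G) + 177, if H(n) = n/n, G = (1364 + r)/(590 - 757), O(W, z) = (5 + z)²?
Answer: 27859/167 ≈ 166.82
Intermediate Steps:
G = -1867/167 (G = (1364 + 503)/(590 - 757) = 1867/(-167) = 1867*(-1/167) = -1867/167 ≈ -11.180)
H(n) = 1
(H(2*(O(2, 4) + 5)) + G) + 177 = (1 - 1867/167) + 177 = -1700/167 + 177 = 27859/167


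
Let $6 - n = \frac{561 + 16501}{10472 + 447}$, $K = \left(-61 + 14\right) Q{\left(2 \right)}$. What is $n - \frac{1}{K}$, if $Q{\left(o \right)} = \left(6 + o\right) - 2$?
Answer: $\frac{13674383}{3079158} \approx 4.4409$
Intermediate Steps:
$Q{\left(o \right)} = 4 + o$
$K = -282$ ($K = \left(-61 + 14\right) \left(4 + 2\right) = \left(-47\right) 6 = -282$)
$n = \frac{48452}{10919}$ ($n = 6 - \frac{561 + 16501}{10472 + 447} = 6 - \frac{17062}{10919} = \frac{48452}{10919} \approx 4.4374$)
$n - \frac{1}{K} = \frac{48452}{10919} - \frac{1}{-282} = \frac{48452}{10919} - - \frac{1}{282} = \frac{48452}{10919} + \frac{1}{282} = \frac{13674383}{3079158}$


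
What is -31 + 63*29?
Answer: 1796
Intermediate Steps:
-31 + 63*29 = -31 + 1827 = 1796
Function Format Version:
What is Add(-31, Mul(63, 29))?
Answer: 1796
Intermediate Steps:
Add(-31, Mul(63, 29)) = Add(-31, 1827) = 1796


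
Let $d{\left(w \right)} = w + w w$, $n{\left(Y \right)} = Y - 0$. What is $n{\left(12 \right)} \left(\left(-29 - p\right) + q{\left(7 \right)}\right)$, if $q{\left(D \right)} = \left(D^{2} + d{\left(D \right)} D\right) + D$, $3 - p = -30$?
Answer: $4632$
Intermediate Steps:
$n{\left(Y \right)} = Y$ ($n{\left(Y \right)} = Y + 0 = Y$)
$p = 33$ ($p = 3 - -30 = 3 + 30 = 33$)
$d{\left(w \right)} = w + w^{2}$
$q{\left(D \right)} = D + D^{2} + D^{2} \left(1 + D\right)$ ($q{\left(D \right)} = \left(D^{2} + D \left(1 + D\right) D\right) + D = \left(D^{2} + D^{2} \left(1 + D\right)\right) + D = D + D^{2} + D^{2} \left(1 + D\right)$)
$n{\left(12 \right)} \left(\left(-29 - p\right) + q{\left(7 \right)}\right) = 12 \left(\left(-29 - 33\right) + 7 \left(1 + 7 + 7 \left(1 + 7\right)\right)\right) = 12 \left(\left(-29 - 33\right) + 7 \left(1 + 7 + 7 \cdot 8\right)\right) = 12 \left(-62 + 7 \left(1 + 7 + 56\right)\right) = 12 \left(-62 + 7 \cdot 64\right) = 12 \left(-62 + 448\right) = 12 \cdot 386 = 4632$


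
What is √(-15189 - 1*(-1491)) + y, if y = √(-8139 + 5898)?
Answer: 3*I*(√249 + √1522) ≈ 164.38*I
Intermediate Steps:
y = 3*I*√249 (y = √(-2241) = 3*I*√249 ≈ 47.339*I)
√(-15189 - 1*(-1491)) + y = √(-15189 - 1*(-1491)) + 3*I*√249 = √(-15189 + 1491) + 3*I*√249 = √(-13698) + 3*I*√249 = 3*I*√1522 + 3*I*√249 = 3*I*√249 + 3*I*√1522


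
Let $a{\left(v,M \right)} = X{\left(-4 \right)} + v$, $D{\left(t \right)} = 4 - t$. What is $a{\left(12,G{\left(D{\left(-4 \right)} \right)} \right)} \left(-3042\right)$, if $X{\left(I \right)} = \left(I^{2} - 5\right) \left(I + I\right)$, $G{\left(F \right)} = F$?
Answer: $231192$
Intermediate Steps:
$X{\left(I \right)} = 2 I \left(-5 + I^{2}\right)$ ($X{\left(I \right)} = \left(-5 + I^{2}\right) 2 I = 2 I \left(-5 + I^{2}\right)$)
$a{\left(v,M \right)} = -88 + v$ ($a{\left(v,M \right)} = 2 \left(-4\right) \left(-5 + \left(-4\right)^{2}\right) + v = 2 \left(-4\right) \left(-5 + 16\right) + v = 2 \left(-4\right) 11 + v = -88 + v$)
$a{\left(12,G{\left(D{\left(-4 \right)} \right)} \right)} \left(-3042\right) = \left(-88 + 12\right) \left(-3042\right) = \left(-76\right) \left(-3042\right) = 231192$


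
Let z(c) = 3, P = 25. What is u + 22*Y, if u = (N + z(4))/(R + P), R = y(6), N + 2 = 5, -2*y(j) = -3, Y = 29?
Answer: 33826/53 ≈ 638.23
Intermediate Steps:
y(j) = 3/2 (y(j) = -½*(-3) = 3/2)
N = 3 (N = -2 + 5 = 3)
R = 3/2 ≈ 1.5000
u = 12/53 (u = (3 + 3)/(3/2 + 25) = 6/(53/2) = 6*(2/53) = 12/53 ≈ 0.22642)
u + 22*Y = 12/53 + 22*29 = 12/53 + 638 = 33826/53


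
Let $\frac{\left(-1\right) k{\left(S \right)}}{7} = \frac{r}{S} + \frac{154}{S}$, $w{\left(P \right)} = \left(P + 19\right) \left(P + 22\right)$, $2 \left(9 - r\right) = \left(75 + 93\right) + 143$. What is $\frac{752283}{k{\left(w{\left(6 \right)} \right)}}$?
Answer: $-10030440$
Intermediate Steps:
$r = - \frac{293}{2}$ ($r = 9 - \frac{\left(75 + 93\right) + 143}{2} = 9 - \frac{168 + 143}{2} = 9 - \frac{311}{2} = - \frac{293}{2} \approx -146.5$)
$w{\left(P \right)} = \left(19 + P\right) \left(22 + P\right)$
$k{\left(S \right)} = - \frac{105}{2 S}$ ($k{\left(S \right)} = - 7 \left(- \frac{293}{2 S} + \frac{154}{S}\right) = - 7 \frac{15}{2 S} = - \frac{105}{2 S}$)
$\frac{752283}{k{\left(w{\left(6 \right)} \right)}} = \frac{752283}{\left(- \frac{105}{2}\right) \frac{1}{418 + 6^{2} + 41 \cdot 6}} = \frac{752283}{\left(- \frac{105}{2}\right) \frac{1}{418 + 36 + 246}} = \frac{752283}{\left(- \frac{105}{2}\right) \frac{1}{700}} = \frac{752283}{- \frac{3}{40}} = 752283 \left(- \frac{40}{3}\right) = -10030440$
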